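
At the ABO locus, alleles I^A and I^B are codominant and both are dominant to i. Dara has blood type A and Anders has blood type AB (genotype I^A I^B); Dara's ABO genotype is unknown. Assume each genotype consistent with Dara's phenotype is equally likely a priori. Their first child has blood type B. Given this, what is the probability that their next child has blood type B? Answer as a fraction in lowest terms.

Possible genotypes: Dara ∈ {I^A I^A, I^A i}; Anders ∈ {I^A I^B}.
Weight each parental genotype pair by prior × P(type-B child):
  I^A i × I^A I^B: posterior weight 1; P(next child type B) = 1/4.
Weighted sum = 1/4.

1/4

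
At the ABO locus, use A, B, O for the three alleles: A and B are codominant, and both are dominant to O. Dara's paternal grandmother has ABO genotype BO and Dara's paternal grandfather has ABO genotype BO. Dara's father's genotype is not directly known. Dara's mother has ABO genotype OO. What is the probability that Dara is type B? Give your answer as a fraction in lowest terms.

Dara's father's ABO genotype from BO × BO: 1/4 BB, 1/2 BO, 1/4 OO.
Crossing each possibility with the mother OO and summing P(type B): 1/4·1 + 1/2·1/2 + 1/4·0 = 1/2.

1/2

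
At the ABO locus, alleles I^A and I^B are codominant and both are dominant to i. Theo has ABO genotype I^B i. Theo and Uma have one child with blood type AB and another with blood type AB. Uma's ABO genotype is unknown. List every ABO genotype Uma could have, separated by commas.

For each candidate genotype of Uma, check whether crossing it with I^B i can produce every observed child phenotype.
  I^A I^A → possible child types {A, AB} ✓
  I^A I^B → possible child types {A, B, AB} ✓
  I^A i → possible child types {O, A, B, AB} ✓
  I^B I^B → possible child types {B} ✗
  I^B i → possible child types {O, B} ✗
  i i → possible child types {O, B} ✗

I^A I^A, I^A I^B, I^A i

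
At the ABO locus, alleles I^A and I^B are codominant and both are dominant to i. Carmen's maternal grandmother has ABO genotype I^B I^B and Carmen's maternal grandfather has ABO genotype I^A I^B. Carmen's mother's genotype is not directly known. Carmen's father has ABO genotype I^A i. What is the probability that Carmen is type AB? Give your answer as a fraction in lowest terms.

3/8

Carmen's mother's ABO genotype from I^B I^B × I^A I^B: 1/2 I^A I^B, 1/2 I^B I^B.
Crossing each possibility with the father I^A i and summing P(type AB): 1/2·1/4 + 1/2·1/2 = 3/8.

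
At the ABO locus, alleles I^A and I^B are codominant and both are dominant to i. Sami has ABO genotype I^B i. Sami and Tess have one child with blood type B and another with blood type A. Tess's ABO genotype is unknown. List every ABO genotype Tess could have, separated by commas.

I^A I^B, I^A i

For each candidate genotype of Tess, check whether crossing it with I^B i can produce every observed child phenotype.
  I^A I^A → possible child types {A, AB} ✗
  I^A I^B → possible child types {A, B, AB} ✓
  I^A i → possible child types {O, A, B, AB} ✓
  I^B I^B → possible child types {B} ✗
  I^B i → possible child types {O, B} ✗
  i i → possible child types {O, B} ✗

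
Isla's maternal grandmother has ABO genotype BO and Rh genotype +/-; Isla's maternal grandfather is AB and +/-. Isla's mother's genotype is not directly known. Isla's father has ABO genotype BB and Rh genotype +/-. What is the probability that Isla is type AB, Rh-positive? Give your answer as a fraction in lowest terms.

3/16

Isla's mother's ABO genotype from BO × AB: 1/4 AB, 1/4 AO, 1/4 BB, 1/4 BO.
Crossing each possibility with the father BB and summing P(type AB): 1/4·1/2 + 1/4·1/2 + 1/4·0 + 1/4·0 = 1/4.
Similarly for Rh via the mother's Rh distribution: P(Rh+) = 3/4.
Independent loci: 1/4 × 3/4 = 3/16.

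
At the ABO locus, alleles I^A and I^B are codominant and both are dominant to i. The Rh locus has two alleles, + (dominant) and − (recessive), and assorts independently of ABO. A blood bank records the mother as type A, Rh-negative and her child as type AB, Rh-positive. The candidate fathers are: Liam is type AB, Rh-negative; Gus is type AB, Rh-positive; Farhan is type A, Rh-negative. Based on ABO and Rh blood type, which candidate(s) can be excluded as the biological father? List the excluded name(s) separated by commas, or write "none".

A candidate is excluded only if no genotype consistent with his phenotype could produce a type AB, Rh-positive child with a type A, Rh-negative mother.
Liam (type AB, Rh-): no genotype consistent with that phenotype can produce a type-AB Rh+ child with a type-A mother.
Farhan (type A, Rh-): no genotype consistent with that phenotype can produce a type-AB Rh+ child with a type-A mother.

Liam, Farhan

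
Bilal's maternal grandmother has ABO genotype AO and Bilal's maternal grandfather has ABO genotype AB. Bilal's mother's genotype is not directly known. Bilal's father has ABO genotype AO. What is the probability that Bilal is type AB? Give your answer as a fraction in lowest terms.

1/8

Bilal's mother's ABO genotype from AO × AB: 1/4 AA, 1/4 AB, 1/4 AO, 1/4 BO.
Crossing each possibility with the father AO and summing P(type AB): 1/4·0 + 1/4·1/4 + 1/4·0 + 1/4·1/4 = 1/8.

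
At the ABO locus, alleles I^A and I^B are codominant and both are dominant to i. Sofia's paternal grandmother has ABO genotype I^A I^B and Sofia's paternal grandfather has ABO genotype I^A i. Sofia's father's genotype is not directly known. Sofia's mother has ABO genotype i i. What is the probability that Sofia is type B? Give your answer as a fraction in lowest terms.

1/4

Sofia's father's ABO genotype from I^A I^B × I^A i: 1/4 I^A I^A, 1/4 I^A I^B, 1/4 I^A i, 1/4 I^B i.
Crossing each possibility with the mother i i and summing P(type B): 1/4·0 + 1/4·1/2 + 1/4·0 + 1/4·1/2 = 1/4.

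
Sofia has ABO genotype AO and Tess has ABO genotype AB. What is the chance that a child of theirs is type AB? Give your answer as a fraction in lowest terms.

ABO cross AO × AB → offspring phenotypes: 1/2 A, 1/4 B, 1/4 AB.
So P(type AB) = 1/4.

1/4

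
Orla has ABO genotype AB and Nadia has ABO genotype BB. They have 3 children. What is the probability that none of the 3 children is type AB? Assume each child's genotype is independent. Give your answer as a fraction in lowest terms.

1/8

ABO cross AB × BB → 1/2 B, 1/2 AB.
So P(type AB) = 1/2 per child.
P(not type AB) = 1/2 for one child; (1/2)^3 = 1/8.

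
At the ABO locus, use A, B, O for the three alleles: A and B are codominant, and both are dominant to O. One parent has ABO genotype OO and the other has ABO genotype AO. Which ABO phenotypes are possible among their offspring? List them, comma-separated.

Gametes from OO × AO give offspring ABO genotypes AO, OO, i.e. phenotypes O, A.

O, A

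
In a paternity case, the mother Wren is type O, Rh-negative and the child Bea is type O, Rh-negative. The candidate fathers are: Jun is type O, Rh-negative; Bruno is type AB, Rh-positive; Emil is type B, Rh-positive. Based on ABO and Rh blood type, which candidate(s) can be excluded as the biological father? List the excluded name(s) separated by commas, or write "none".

A candidate is excluded only if no genotype consistent with his phenotype could produce a type O, Rh-negative child with a type O, Rh-negative mother.
Bruno (type AB, Rh+): no genotype consistent with that phenotype can produce a type-O Rh- child with a type-O mother.

Bruno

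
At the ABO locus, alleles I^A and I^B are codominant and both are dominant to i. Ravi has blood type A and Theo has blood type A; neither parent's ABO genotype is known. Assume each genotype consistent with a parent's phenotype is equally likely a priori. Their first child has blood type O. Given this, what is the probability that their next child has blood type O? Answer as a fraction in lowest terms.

Possible genotypes: Ravi ∈ {I^A I^A, I^A i}; Theo ∈ {I^A I^A, I^A i}.
Weight each parental genotype pair by prior × P(type-O child):
  I^A i × I^A i: posterior weight 1; P(next child type O) = 1/4.
Weighted sum = 1/4.

1/4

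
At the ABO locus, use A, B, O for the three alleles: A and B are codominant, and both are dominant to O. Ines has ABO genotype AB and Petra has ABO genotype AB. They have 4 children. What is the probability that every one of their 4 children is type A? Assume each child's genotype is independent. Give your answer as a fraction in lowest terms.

1/256

ABO cross AB × AB → 1/4 A, 1/4 B, 1/2 AB.
So P(type A) = 1/4 per child.
All 4 independent: (1/4)^4 = 1/256.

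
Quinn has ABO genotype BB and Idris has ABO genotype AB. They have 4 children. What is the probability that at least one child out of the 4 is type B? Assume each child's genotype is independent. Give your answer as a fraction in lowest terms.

ABO cross BB × AB → 1/2 B, 1/2 AB.
So P(type B) = 1/2 per child.
P(none) = (1/2)^4 = 1/16; P(at least one) = 1 − 1/16 = 15/16.

15/16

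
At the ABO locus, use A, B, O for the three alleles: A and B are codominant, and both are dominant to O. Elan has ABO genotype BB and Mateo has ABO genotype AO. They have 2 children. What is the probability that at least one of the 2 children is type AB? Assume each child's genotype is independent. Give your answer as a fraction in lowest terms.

ABO cross BB × AO → 1/2 B, 1/2 AB.
So P(type AB) = 1/2 per child.
P(none) = (1/2)^2 = 1/4; P(at least one) = 1 − 1/4 = 3/4.

3/4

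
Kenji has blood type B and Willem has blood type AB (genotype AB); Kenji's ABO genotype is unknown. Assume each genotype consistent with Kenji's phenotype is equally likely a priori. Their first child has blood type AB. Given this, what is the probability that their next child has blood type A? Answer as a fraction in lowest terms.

Possible genotypes: Kenji ∈ {BB, BO}; Willem ∈ {AB}.
Weight each parental genotype pair by prior × P(type-AB child):
  BB × AB: posterior weight 2/3; P(next child type A) = 0.
  BO × AB: posterior weight 1/3; P(next child type A) = 1/4.
Weighted sum = 1/12.

1/12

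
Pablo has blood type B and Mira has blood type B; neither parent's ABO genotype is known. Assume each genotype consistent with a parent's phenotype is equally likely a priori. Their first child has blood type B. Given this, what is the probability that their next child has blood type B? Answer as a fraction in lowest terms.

Possible genotypes: Pablo ∈ {BB, BO}; Mira ∈ {BB, BO}.
Weight each parental genotype pair by prior × P(type-B child):
  BB × BB: posterior weight 4/15; P(next child type B) = 1.
  BB × BO: posterior weight 4/15; P(next child type B) = 1.
  BO × BB: posterior weight 4/15; P(next child type B) = 1.
  BO × BO: posterior weight 1/5; P(next child type B) = 3/4.
Weighted sum = 19/20.

19/20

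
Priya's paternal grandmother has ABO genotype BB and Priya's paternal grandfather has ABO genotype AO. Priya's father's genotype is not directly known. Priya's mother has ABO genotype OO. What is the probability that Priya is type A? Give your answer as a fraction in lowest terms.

1/4

Priya's father's ABO genotype from BB × AO: 1/2 AB, 1/2 BO.
Crossing each possibility with the mother OO and summing P(type A): 1/2·1/2 + 1/2·0 = 1/4.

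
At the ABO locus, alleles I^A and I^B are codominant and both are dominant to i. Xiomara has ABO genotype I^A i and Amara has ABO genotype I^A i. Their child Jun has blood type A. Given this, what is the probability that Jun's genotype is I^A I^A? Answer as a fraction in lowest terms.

1/3

Cross I^A i × I^A i → 1/4 I^A I^A, 1/2 I^A i, 1/4 i i.
Type-A genotypes among offspring: I^A I^A (1/4), I^A i (1/2); total 3/4.
P(I^A I^A | type A) = (1/4) / (3/4) = 1/3.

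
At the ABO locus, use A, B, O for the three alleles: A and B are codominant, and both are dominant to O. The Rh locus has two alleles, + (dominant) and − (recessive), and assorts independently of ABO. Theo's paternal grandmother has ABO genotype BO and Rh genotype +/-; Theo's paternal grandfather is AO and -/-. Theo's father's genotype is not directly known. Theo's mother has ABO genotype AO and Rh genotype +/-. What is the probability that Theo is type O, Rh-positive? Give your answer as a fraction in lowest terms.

Theo's father's ABO genotype from BO × AO: 1/4 AB, 1/4 AO, 1/4 BO, 1/4 OO.
Crossing each possibility with the mother AO and summing P(type O): 1/4·0 + 1/4·1/4 + 1/4·1/4 + 1/4·1/2 = 1/4.
Similarly for Rh via the father's Rh distribution: P(Rh+) = 5/8.
Independent loci: 1/4 × 5/8 = 5/32.

5/32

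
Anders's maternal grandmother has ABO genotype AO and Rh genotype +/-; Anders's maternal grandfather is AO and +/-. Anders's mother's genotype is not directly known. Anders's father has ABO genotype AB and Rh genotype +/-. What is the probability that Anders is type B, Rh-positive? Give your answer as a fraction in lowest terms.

3/16

Anders's mother's ABO genotype from AO × AO: 1/4 AA, 1/2 AO, 1/4 OO.
Crossing each possibility with the father AB and summing P(type B): 1/4·0 + 1/2·1/4 + 1/4·1/2 = 1/4.
Similarly for Rh via the mother's Rh distribution: P(Rh+) = 3/4.
Independent loci: 1/4 × 3/4 = 3/16.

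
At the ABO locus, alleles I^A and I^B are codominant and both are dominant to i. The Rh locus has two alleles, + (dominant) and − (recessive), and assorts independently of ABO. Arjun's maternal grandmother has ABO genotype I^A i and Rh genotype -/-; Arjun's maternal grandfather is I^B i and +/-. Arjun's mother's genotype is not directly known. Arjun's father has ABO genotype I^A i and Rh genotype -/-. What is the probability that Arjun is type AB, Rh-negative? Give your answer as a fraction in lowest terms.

3/32

Arjun's mother's ABO genotype from I^A i × I^B i: 1/4 I^A I^B, 1/4 I^A i, 1/4 I^B i, 1/4 i i.
Crossing each possibility with the father I^A i and summing P(type AB): 1/4·1/4 + 1/4·0 + 1/4·1/4 + 1/4·0 = 1/8.
Similarly for Rh via the mother's Rh distribution: P(Rh-) = 3/4.
Independent loci: 1/8 × 3/4 = 3/32.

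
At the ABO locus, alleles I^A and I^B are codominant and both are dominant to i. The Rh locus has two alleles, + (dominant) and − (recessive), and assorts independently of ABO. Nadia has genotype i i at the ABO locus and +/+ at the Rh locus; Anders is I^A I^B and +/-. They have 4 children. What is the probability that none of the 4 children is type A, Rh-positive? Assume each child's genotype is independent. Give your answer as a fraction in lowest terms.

ABO cross i i × I^A I^B → 1/2 A, 1/2 B.
Rh cross +/+ × +/- → 1 Rh+; so P(type A, Rh-positive) = 1/2 × 1 = 1/2 per child.
P(not type A, Rh-positive) = 1/2 for one child; (1/2)^4 = 1/16.

1/16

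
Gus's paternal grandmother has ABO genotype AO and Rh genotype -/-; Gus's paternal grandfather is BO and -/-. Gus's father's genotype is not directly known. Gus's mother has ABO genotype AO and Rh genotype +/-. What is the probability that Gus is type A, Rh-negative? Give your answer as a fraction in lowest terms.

1/4

Gus's father's ABO genotype from AO × BO: 1/4 AB, 1/4 AO, 1/4 BO, 1/4 OO.
Crossing each possibility with the mother AO and summing P(type A): 1/4·1/2 + 1/4·3/4 + 1/4·1/4 + 1/4·1/2 = 1/2.
Similarly for Rh via the father's Rh distribution: P(Rh-) = 1/2.
Independent loci: 1/2 × 1/2 = 1/4.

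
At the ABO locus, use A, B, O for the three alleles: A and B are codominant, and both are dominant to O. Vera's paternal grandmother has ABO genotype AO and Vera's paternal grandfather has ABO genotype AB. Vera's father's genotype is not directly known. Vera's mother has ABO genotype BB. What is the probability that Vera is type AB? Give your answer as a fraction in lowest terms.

1/2

Vera's father's ABO genotype from AO × AB: 1/4 AA, 1/4 AB, 1/4 AO, 1/4 BO.
Crossing each possibility with the mother BB and summing P(type AB): 1/4·1 + 1/4·1/2 + 1/4·1/2 + 1/4·0 = 1/2.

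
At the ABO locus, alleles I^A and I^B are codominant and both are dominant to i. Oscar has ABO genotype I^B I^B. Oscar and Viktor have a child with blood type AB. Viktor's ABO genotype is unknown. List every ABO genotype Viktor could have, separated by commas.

For each candidate genotype of Viktor, check whether crossing it with I^B I^B can produce every observed child phenotype.
  I^A I^A → possible child types {AB} ✓
  I^A I^B → possible child types {B, AB} ✓
  I^A i → possible child types {B, AB} ✓
  I^B I^B → possible child types {B} ✗
  I^B i → possible child types {B} ✗
  i i → possible child types {B} ✗

I^A I^A, I^A I^B, I^A i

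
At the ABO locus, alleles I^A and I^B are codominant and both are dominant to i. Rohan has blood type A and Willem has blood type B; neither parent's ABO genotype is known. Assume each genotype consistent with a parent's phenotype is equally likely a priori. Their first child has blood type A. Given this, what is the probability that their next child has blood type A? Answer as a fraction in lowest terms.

5/12

Possible genotypes: Rohan ∈ {I^A I^A, I^A i}; Willem ∈ {I^B I^B, I^B i}.
Weight each parental genotype pair by prior × P(type-A child):
  I^A I^A × I^B i: posterior weight 2/3; P(next child type A) = 1/2.
  I^A i × I^B i: posterior weight 1/3; P(next child type A) = 1/4.
Weighted sum = 5/12.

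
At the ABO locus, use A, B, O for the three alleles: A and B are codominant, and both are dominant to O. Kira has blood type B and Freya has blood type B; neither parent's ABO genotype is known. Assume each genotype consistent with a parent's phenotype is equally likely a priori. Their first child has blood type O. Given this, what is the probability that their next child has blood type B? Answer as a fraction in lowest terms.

Possible genotypes: Kira ∈ {BB, BO}; Freya ∈ {BB, BO}.
Weight each parental genotype pair by prior × P(type-O child):
  BO × BO: posterior weight 1; P(next child type B) = 3/4.
Weighted sum = 3/4.

3/4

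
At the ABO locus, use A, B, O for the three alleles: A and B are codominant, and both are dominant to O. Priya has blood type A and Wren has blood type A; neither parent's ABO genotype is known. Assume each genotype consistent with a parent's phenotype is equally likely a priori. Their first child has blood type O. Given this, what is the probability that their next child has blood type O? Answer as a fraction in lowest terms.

Possible genotypes: Priya ∈ {AA, AO}; Wren ∈ {AA, AO}.
Weight each parental genotype pair by prior × P(type-O child):
  AO × AO: posterior weight 1; P(next child type O) = 1/4.
Weighted sum = 1/4.

1/4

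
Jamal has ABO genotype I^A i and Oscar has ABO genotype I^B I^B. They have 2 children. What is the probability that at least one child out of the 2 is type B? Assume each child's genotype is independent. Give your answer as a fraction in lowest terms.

3/4

ABO cross I^A i × I^B I^B → 1/2 B, 1/2 AB.
So P(type B) = 1/2 per child.
P(none) = (1/2)^2 = 1/4; P(at least one) = 1 − 1/4 = 3/4.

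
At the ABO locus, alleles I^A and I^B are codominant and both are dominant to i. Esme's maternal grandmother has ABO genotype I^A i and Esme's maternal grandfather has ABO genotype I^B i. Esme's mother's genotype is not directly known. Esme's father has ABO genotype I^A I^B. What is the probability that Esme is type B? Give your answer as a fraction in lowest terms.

Esme's mother's ABO genotype from I^A i × I^B i: 1/4 I^A I^B, 1/4 I^A i, 1/4 I^B i, 1/4 i i.
Crossing each possibility with the father I^A I^B and summing P(type B): 1/4·1/4 + 1/4·1/4 + 1/4·1/2 + 1/4·1/2 = 3/8.

3/8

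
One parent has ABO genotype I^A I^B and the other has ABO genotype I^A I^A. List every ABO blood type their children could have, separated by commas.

A, AB

Gametes from I^A I^B × I^A I^A give offspring ABO genotypes I^A I^A, I^A I^B, i.e. phenotypes A, AB.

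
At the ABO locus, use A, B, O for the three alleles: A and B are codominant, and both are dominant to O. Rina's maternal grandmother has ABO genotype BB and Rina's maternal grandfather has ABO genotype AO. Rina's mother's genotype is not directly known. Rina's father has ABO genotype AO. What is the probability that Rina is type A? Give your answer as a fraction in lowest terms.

Rina's mother's ABO genotype from BB × AO: 1/2 AB, 1/2 BO.
Crossing each possibility with the father AO and summing P(type A): 1/2·1/2 + 1/2·1/4 = 3/8.

3/8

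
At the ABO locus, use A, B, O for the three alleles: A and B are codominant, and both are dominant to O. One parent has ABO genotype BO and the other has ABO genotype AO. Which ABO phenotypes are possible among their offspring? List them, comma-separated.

Gametes from BO × AO give offspring ABO genotypes AB, AO, BO, OO, i.e. phenotypes O, A, B, AB.

O, A, B, AB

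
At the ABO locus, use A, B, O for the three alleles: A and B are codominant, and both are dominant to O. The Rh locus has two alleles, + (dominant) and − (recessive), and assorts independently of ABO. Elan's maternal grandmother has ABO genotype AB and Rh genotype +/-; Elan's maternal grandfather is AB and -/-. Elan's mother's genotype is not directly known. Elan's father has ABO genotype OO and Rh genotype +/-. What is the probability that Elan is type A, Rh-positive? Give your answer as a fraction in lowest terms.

Elan's mother's ABO genotype from AB × AB: 1/4 AA, 1/2 AB, 1/4 BB.
Crossing each possibility with the father OO and summing P(type A): 1/4·1 + 1/2·1/2 + 1/4·0 = 1/2.
Similarly for Rh via the mother's Rh distribution: P(Rh+) = 5/8.
Independent loci: 1/2 × 5/8 = 5/16.

5/16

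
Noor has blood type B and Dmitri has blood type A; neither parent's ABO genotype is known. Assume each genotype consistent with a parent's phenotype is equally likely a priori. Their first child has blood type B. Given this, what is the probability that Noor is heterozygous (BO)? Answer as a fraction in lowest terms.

1/3

Possible genotypes: Noor ∈ {BB, BO}; Dmitri ∈ {AA, AO}.
Weight each parental genotype pair by prior × P(type-B child):
  BB × AO: posterior weight 2/3.
  BO × AO: posterior weight 1/3.
Sum the posterior weight over pairs where Noor is BO: 1/3.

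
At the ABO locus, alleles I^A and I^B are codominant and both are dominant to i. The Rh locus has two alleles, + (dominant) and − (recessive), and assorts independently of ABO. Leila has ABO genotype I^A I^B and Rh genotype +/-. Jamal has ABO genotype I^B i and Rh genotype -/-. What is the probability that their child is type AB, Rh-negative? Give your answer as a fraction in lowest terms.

ABO cross I^A I^B × I^B i → offspring phenotypes: 1/4 A, 1/2 B, 1/4 AB.
Rh cross +/- × -/- → 1/2 Rh+, 1/2 Rh-.
Independent loci: P(type AB, Rh-negative) = 1/4 × 1/2 = 1/8.

1/8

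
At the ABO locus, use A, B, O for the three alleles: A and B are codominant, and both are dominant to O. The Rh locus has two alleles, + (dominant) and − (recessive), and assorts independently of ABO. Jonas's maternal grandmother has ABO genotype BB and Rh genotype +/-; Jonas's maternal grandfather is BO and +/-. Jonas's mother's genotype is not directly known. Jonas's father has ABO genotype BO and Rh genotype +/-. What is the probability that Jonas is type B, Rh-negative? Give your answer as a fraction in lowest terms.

7/32

Jonas's mother's ABO genotype from BB × BO: 1/2 BB, 1/2 BO.
Crossing each possibility with the father BO and summing P(type B): 1/2·1 + 1/2·3/4 = 7/8.
Similarly for Rh via the mother's Rh distribution: P(Rh-) = 1/4.
Independent loci: 7/8 × 1/4 = 7/32.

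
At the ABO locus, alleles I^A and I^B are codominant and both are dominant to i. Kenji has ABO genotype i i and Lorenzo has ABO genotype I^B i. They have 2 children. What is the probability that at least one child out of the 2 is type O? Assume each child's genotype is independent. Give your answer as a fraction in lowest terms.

ABO cross i i × I^B i → 1/2 O, 1/2 B.
So P(type O) = 1/2 per child.
P(none) = (1/2)^2 = 1/4; P(at least one) = 1 − 1/4 = 3/4.

3/4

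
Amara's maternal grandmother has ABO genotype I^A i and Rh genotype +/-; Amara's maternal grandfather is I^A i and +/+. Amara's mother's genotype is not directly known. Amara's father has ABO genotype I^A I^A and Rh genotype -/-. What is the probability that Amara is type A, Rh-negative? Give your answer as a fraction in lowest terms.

1/4

Amara's mother's ABO genotype from I^A i × I^A i: 1/4 I^A I^A, 1/2 I^A i, 1/4 i i.
Crossing each possibility with the father I^A I^A and summing P(type A): 1/4·1 + 1/2·1 + 1/4·1 = 1.
Similarly for Rh via the mother's Rh distribution: P(Rh-) = 1/4.
Independent loci: 1 × 1/4 = 1/4.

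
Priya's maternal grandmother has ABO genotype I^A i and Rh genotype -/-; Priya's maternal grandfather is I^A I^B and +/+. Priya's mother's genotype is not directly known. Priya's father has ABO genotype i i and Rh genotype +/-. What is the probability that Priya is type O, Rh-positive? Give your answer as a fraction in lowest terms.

Priya's mother's ABO genotype from I^A i × I^A I^B: 1/4 I^A I^A, 1/4 I^A I^B, 1/4 I^A i, 1/4 I^B i.
Crossing each possibility with the father i i and summing P(type O): 1/4·0 + 1/4·0 + 1/4·1/2 + 1/4·1/2 = 1/4.
Similarly for Rh via the mother's Rh distribution: P(Rh+) = 3/4.
Independent loci: 1/4 × 3/4 = 3/16.

3/16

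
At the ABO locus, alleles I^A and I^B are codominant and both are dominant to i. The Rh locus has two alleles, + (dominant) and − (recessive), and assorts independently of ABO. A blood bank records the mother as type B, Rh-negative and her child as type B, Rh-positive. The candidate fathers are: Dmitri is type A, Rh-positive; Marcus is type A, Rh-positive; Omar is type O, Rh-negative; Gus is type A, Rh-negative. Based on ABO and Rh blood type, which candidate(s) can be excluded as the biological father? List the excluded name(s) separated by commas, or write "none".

Omar, Gus

A candidate is excluded only if no genotype consistent with his phenotype could produce a type B, Rh-positive child with a type B, Rh-negative mother.
Omar (type O, Rh-): no genotype consistent with that phenotype can produce a type-B Rh+ child with a type-B mother.
Gus (type A, Rh-): no genotype consistent with that phenotype can produce a type-B Rh+ child with a type-B mother.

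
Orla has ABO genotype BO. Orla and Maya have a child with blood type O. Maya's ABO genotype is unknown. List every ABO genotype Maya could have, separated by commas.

AO, BO, OO

For each candidate genotype of Maya, check whether crossing it with BO can produce every observed child phenotype.
  AA → possible child types {A, AB} ✗
  AB → possible child types {A, B, AB} ✗
  AO → possible child types {O, A, B, AB} ✓
  BB → possible child types {B} ✗
  BO → possible child types {O, B} ✓
  OO → possible child types {O, B} ✓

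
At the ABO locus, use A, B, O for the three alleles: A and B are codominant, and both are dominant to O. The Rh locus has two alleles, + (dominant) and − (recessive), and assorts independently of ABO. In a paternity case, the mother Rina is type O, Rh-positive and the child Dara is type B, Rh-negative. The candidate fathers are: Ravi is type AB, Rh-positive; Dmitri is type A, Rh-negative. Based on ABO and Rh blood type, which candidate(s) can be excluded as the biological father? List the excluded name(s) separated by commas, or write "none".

A candidate is excluded only if no genotype consistent with his phenotype could produce a type B, Rh-negative child with a type O, Rh-positive mother.
Dmitri (type A, Rh-): no genotype consistent with that phenotype can produce a type-B Rh- child with a type-O mother.

Dmitri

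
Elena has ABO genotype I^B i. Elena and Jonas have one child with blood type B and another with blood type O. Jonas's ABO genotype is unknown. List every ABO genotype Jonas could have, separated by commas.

For each candidate genotype of Jonas, check whether crossing it with I^B i can produce every observed child phenotype.
  I^A I^A → possible child types {A, AB} ✗
  I^A I^B → possible child types {A, B, AB} ✗
  I^A i → possible child types {O, A, B, AB} ✓
  I^B I^B → possible child types {B} ✗
  I^B i → possible child types {O, B} ✓
  i i → possible child types {O, B} ✓

I^A i, I^B i, i i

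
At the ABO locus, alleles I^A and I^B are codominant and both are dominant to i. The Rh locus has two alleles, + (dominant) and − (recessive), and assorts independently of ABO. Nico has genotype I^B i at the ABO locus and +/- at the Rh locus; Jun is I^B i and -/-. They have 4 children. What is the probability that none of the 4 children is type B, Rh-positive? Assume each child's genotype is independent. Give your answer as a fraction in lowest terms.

ABO cross I^B i × I^B i → 1/4 O, 3/4 B.
Rh cross +/- × -/- → 1/2 Rh+, 1/2 Rh-; so P(type B, Rh-positive) = 3/4 × 1/2 = 3/8 per child.
P(not type B, Rh-positive) = 5/8 for one child; (5/8)^4 = 625/4096.

625/4096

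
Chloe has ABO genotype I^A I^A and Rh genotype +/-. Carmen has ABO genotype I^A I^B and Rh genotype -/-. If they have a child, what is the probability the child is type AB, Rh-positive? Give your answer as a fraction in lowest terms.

ABO cross I^A I^A × I^A I^B → offspring phenotypes: 1/2 A, 1/2 AB.
Rh cross +/- × -/- → 1/2 Rh+, 1/2 Rh-.
Independent loci: P(type AB, Rh-positive) = 1/2 × 1/2 = 1/4.

1/4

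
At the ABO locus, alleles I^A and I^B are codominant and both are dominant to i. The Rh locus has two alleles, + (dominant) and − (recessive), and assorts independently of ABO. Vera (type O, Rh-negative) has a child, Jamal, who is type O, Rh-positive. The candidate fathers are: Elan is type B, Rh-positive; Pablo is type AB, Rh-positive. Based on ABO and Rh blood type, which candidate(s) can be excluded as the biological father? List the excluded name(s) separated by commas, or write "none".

A candidate is excluded only if no genotype consistent with his phenotype could produce a type O, Rh-positive child with a type O, Rh-negative mother.
Pablo (type AB, Rh+): no genotype consistent with that phenotype can produce a type-O Rh+ child with a type-O mother.

Pablo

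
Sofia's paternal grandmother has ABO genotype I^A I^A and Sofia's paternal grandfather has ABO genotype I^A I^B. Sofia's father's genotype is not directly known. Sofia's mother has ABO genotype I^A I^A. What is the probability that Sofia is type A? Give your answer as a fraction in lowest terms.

3/4

Sofia's father's ABO genotype from I^A I^A × I^A I^B: 1/2 I^A I^A, 1/2 I^A I^B.
Crossing each possibility with the mother I^A I^A and summing P(type A): 1/2·1 + 1/2·1/2 = 3/4.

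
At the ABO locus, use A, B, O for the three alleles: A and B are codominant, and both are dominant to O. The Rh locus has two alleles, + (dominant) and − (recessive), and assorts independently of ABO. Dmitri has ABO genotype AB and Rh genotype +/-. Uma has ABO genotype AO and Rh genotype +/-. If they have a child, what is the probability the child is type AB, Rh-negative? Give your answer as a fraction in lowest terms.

ABO cross AB × AO → offspring phenotypes: 1/2 A, 1/4 B, 1/4 AB.
Rh cross +/- × +/- → 3/4 Rh+, 1/4 Rh-.
Independent loci: P(type AB, Rh-negative) = 1/4 × 1/4 = 1/16.

1/16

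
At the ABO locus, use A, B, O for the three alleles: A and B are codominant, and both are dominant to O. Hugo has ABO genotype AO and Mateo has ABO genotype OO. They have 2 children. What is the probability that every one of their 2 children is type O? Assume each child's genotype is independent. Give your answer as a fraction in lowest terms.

ABO cross AO × OO → 1/2 O, 1/2 A.
So P(type O) = 1/2 per child.
All 2 independent: (1/2)^2 = 1/4.

1/4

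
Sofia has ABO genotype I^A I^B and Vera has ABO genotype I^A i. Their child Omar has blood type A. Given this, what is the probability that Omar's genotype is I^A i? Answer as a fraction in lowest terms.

Cross I^A I^B × I^A i → 1/4 I^A I^A, 1/4 I^A I^B, 1/4 I^A i, 1/4 I^B i.
Type-A genotypes among offspring: I^A I^A (1/4), I^A i (1/4); total 1/2.
P(I^A i | type A) = (1/4) / (1/2) = 1/2.

1/2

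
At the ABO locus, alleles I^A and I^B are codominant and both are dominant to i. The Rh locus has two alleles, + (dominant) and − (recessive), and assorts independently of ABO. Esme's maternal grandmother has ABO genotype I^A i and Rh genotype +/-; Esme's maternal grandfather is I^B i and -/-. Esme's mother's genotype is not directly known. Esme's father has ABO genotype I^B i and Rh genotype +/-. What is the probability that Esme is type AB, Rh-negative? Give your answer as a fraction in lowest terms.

Esme's mother's ABO genotype from I^A i × I^B i: 1/4 I^A I^B, 1/4 I^A i, 1/4 I^B i, 1/4 i i.
Crossing each possibility with the father I^B i and summing P(type AB): 1/4·1/4 + 1/4·1/4 + 1/4·0 + 1/4·0 = 1/8.
Similarly for Rh via the mother's Rh distribution: P(Rh-) = 3/8.
Independent loci: 1/8 × 3/8 = 3/64.

3/64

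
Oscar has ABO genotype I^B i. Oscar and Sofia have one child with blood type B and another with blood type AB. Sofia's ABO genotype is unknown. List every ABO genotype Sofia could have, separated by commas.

I^A I^B, I^A i

For each candidate genotype of Sofia, check whether crossing it with I^B i can produce every observed child phenotype.
  I^A I^A → possible child types {A, AB} ✗
  I^A I^B → possible child types {A, B, AB} ✓
  I^A i → possible child types {O, A, B, AB} ✓
  I^B I^B → possible child types {B} ✗
  I^B i → possible child types {O, B} ✗
  i i → possible child types {O, B} ✗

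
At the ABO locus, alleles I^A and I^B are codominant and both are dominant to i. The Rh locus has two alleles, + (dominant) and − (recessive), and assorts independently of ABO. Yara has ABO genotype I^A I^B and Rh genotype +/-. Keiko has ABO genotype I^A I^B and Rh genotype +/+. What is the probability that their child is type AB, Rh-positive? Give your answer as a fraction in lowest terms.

1/2

ABO cross I^A I^B × I^A I^B → offspring phenotypes: 1/4 A, 1/4 B, 1/2 AB.
Rh cross +/- × +/+ → 1 Rh+.
Independent loci: P(type AB, Rh-positive) = 1/2 × 1 = 1/2.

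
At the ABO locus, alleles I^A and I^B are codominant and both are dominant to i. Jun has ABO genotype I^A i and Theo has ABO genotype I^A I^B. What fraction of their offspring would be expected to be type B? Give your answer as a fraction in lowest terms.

ABO cross I^A i × I^A I^B → offspring phenotypes: 1/2 A, 1/4 B, 1/4 AB.
So P(type B) = 1/4.

1/4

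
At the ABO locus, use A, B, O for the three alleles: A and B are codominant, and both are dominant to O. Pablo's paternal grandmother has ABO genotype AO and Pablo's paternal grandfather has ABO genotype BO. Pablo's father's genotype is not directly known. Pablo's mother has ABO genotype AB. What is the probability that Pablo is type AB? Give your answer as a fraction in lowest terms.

1/4

Pablo's father's ABO genotype from AO × BO: 1/4 AB, 1/4 AO, 1/4 BO, 1/4 OO.
Crossing each possibility with the mother AB and summing P(type AB): 1/4·1/2 + 1/4·1/4 + 1/4·1/4 + 1/4·0 = 1/4.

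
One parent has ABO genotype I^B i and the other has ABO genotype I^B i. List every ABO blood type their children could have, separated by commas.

O, B

Gametes from I^B i × I^B i give offspring ABO genotypes I^B I^B, I^B i, i i, i.e. phenotypes O, B.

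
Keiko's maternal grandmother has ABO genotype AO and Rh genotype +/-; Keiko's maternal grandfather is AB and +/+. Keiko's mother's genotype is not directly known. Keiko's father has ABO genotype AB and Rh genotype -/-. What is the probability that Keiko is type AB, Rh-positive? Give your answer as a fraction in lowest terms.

9/32

Keiko's mother's ABO genotype from AO × AB: 1/4 AA, 1/4 AB, 1/4 AO, 1/4 BO.
Crossing each possibility with the father AB and summing P(type AB): 1/4·1/2 + 1/4·1/2 + 1/4·1/4 + 1/4·1/4 = 3/8.
Similarly for Rh via the mother's Rh distribution: P(Rh+) = 3/4.
Independent loci: 3/8 × 3/4 = 9/32.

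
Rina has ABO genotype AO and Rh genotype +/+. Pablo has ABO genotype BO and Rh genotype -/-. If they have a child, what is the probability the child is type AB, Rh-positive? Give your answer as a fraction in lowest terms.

ABO cross AO × BO → offspring phenotypes: 1/4 O, 1/4 A, 1/4 B, 1/4 AB.
Rh cross +/+ × -/- → 1 Rh+.
Independent loci: P(type AB, Rh-positive) = 1/4 × 1 = 1/4.

1/4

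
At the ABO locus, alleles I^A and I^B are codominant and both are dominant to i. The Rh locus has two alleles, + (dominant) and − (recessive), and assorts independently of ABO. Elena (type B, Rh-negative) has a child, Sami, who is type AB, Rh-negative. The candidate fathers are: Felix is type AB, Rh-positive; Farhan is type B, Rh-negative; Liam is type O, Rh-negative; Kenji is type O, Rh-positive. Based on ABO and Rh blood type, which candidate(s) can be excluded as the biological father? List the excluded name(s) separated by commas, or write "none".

A candidate is excluded only if no genotype consistent with his phenotype could produce a type AB, Rh-negative child with a type B, Rh-negative mother.
Farhan (type B, Rh-): no genotype consistent with that phenotype can produce a type-AB Rh- child with a type-B mother.
Liam (type O, Rh-): no genotype consistent with that phenotype can produce a type-AB Rh- child with a type-B mother.
Kenji (type O, Rh+): no genotype consistent with that phenotype can produce a type-AB Rh- child with a type-B mother.

Farhan, Liam, Kenji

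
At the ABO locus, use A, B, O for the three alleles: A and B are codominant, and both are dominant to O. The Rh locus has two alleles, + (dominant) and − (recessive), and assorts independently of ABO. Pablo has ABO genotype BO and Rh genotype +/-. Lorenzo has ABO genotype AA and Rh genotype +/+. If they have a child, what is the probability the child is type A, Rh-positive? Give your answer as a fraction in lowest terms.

1/2

ABO cross BO × AA → offspring phenotypes: 1/2 A, 1/2 AB.
Rh cross +/- × +/+ → 1 Rh+.
Independent loci: P(type A, Rh-positive) = 1/2 × 1 = 1/2.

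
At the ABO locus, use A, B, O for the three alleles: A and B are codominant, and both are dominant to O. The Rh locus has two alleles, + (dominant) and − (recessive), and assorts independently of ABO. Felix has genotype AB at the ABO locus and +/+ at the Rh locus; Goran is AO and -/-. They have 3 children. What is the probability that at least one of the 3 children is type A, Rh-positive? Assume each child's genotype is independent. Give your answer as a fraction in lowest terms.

7/8

ABO cross AB × AO → 1/2 A, 1/4 B, 1/4 AB.
Rh cross +/+ × -/- → 1 Rh+; so P(type A, Rh-positive) = 1/2 × 1 = 1/2 per child.
P(none) = (1/2)^3 = 1/8; P(at least one) = 1 − 1/8 = 7/8.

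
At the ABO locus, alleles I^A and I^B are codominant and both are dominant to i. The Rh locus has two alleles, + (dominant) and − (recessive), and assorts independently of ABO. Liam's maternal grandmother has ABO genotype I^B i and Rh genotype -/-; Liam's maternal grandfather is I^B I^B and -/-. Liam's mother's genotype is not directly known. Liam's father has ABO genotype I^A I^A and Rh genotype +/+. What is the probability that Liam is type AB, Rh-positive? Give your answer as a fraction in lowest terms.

3/4

Liam's mother's ABO genotype from I^B i × I^B I^B: 1/2 I^B I^B, 1/2 I^B i.
Crossing each possibility with the father I^A I^A and summing P(type AB): 1/2·1 + 1/2·1/2 = 3/4.
Similarly for Rh via the mother's Rh distribution: P(Rh+) = 1.
Independent loci: 3/4 × 1 = 3/4.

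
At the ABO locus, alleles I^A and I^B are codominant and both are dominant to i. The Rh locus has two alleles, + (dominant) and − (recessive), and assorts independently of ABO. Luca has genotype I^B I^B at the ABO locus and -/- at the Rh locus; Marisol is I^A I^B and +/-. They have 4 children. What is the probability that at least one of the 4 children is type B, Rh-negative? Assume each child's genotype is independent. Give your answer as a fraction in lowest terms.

ABO cross I^B I^B × I^A I^B → 1/2 B, 1/2 AB.
Rh cross -/- × +/- → 1/2 Rh+, 1/2 Rh-; so P(type B, Rh-negative) = 1/2 × 1/2 = 1/4 per child.
P(none) = (3/4)^4 = 81/256; P(at least one) = 1 − 81/256 = 175/256.

175/256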